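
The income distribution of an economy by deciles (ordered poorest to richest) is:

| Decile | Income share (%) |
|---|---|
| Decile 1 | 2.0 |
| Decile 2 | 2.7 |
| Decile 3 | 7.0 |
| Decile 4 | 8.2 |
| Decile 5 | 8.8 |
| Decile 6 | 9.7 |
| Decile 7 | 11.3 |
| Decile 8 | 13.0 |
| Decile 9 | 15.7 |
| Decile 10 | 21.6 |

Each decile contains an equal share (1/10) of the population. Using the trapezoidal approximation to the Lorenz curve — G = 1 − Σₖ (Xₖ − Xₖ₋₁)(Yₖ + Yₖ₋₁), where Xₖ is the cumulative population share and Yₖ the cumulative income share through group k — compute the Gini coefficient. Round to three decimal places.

0.308

Cumulative income shares Yₖ: 0.0200, 0.0470, 0.1170, 0.1990, 0.2870, 0.3840, 0.4970, 0.6270, 0.7840, 1.0000
Σ (Xₖ−Xₖ₋₁)(Yₖ+Yₖ₋₁) = (1/10)(0.0200+0.0000) + (1/10)(0.0470+0.0200) + (1/10)(0.1170+0.0470) + (1/10)(0.1990+0.1170) + (1/10)(0.2870+0.1990) + (1/10)(0.3840+0.2870) + (1/10)(0.4970+0.3840) + (1/10)(0.6270+0.4970) + (1/10)(0.7840+0.6270) + (1/10)(1.0000+0.7840)
  = 0.0020 + 0.0067 + 0.0164 + 0.0316 + 0.0486 + 0.0671 + 0.0881 + 0.1124 + 0.1411 + 0.1784 = 0.6924
G = 1 − 0.6924 = 0.3076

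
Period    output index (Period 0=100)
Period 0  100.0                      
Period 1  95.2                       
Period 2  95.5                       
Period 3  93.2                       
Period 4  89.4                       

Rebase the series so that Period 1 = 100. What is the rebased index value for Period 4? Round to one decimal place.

Rebased(Period 4) = 89.4 / 95.2 × 100 = 93.9076

93.9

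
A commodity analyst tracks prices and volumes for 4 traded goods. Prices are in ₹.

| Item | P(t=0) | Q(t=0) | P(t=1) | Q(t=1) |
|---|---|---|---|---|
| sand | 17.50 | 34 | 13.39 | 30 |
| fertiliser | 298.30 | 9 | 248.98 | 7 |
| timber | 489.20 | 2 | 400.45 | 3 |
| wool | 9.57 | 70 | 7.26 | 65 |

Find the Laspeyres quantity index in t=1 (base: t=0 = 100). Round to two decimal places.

Laspeyres quantity index uses base-period prices as weights.
ΣP(t=0)·Q(t=1) = 17.50×30 + 298.30×7 + 489.20×3 + 9.57×65 = 525 + 2088.1 + 1467.6 + 622.05 = 4702.75
ΣP(t=0)·Q(t=0) = 17.50×34 + 298.30×9 + 489.20×2 + 9.57×70 = 595 + 2684.7 + 978.4 + 669.9 = 4928
Index = 4702.75 / 4928 × 100 = 95.4292

95.43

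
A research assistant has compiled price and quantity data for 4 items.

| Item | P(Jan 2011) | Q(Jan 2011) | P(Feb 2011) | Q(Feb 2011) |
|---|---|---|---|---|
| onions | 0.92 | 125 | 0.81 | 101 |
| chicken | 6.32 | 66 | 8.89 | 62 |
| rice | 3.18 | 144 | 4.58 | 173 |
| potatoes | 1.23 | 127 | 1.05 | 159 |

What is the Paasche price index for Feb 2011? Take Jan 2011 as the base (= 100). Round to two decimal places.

Paasche price index uses current-period quantities as weights.
ΣP(Feb 2011)·Q(Feb 2011) = 0.81×101 + 8.89×62 + 4.58×173 + 1.05×159 = 81.81 + 551.18 + 792.34 + 166.95 = 1592.28
ΣP(Jan 2011)·Q(Feb 2011) = 0.92×101 + 6.32×62 + 3.18×173 + 1.23×159 = 92.92 + 391.84 + 550.14 + 195.57 = 1230.47
Index = 1592.28 / 1230.47 × 100 = 129.4042

129.40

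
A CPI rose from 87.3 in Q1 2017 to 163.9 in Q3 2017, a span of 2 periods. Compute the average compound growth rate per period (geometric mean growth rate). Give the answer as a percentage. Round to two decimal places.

37.02%

Growth factor = (163.9/87.3)^(1/2) = (1.877434)^(1/2) = 1.370195
Growth rate = 1.370195 − 1 = 0.370195 = 37.0195%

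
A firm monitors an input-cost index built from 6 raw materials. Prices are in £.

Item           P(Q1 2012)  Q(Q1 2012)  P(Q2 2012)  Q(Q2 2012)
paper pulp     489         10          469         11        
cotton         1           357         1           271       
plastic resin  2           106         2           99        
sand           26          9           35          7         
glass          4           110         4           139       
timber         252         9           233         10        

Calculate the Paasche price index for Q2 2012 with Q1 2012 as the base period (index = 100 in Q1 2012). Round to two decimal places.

Paasche price index uses current-period quantities as weights.
ΣP(Q2 2012)·Q(Q2 2012) = 469×11 + 1×271 + 2×99 + 35×7 + 4×139 + 233×10 = 5159 + 271 + 198 + 245 + 556 + 2330 = 8759
ΣP(Q1 2012)·Q(Q2 2012) = 489×11 + 1×271 + 2×99 + 26×7 + 4×139 + 252×10 = 5379 + 271 + 198 + 182 + 556 + 2520 = 9106
Index = 8759 / 9106 × 100 = 96.1893

96.19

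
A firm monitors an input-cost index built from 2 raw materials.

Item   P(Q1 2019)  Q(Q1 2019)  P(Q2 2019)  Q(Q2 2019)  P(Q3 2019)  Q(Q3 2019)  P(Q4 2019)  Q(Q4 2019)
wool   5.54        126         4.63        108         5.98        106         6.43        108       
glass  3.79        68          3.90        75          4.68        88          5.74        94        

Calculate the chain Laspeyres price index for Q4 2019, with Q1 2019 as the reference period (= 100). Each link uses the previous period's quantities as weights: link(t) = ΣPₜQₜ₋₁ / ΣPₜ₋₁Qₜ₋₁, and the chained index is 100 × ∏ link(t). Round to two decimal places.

Link Q1 2019→Q2 2019:
ΣP(Q2 2019)Q(Q1 2019) = 4.63×126 + 3.90×68 = 583.38 + 265.2 = 848.58
ΣP(Q1 2019)Q(Q1 2019) = 5.54×126 + 3.79×68 = 698.04 + 257.72 = 955.76
link = 848.58/955.76 = 0.887859
Link Q2 2019→Q3 2019:
ΣP(Q3 2019)Q(Q2 2019) = 5.98×108 + 4.68×75 = 645.84 + 351 = 996.84
ΣP(Q2 2019)Q(Q2 2019) = 4.63×108 + 3.90×75 = 500.04 + 292.5 = 792.54
link = 996.84/792.54 = 1.257779
Link Q3 2019→Q4 2019:
ΣP(Q4 2019)Q(Q3 2019) = 6.43×106 + 5.74×88 = 681.58 + 505.12 = 1186.7
ΣP(Q3 2019)Q(Q3 2019) = 5.98×106 + 4.68×88 = 633.88 + 411.84 = 1045.72
link = 1186.7/1045.72 = 1.134816
Chained index = 100 × 0.887859 × 1.257779 × 1.134816 = 126.7283

126.73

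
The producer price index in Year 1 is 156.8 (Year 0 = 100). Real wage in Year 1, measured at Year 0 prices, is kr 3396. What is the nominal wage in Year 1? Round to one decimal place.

5324.9

Nominal = Real × (Index/100) = 3396 × (156.8/100)
        = 3396 × 1.568 = 5324.9280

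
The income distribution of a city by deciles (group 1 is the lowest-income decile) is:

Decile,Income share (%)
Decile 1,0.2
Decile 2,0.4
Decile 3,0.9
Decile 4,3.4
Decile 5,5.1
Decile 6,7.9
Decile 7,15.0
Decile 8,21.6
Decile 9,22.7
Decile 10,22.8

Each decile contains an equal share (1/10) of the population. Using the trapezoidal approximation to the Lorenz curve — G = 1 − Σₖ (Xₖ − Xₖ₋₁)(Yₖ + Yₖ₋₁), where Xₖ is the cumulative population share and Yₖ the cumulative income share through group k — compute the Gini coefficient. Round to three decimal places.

0.501

Cumulative income shares Yₖ: 0.0020, 0.0060, 0.0150, 0.0490, 0.1000, 0.1790, 0.3290, 0.5450, 0.7720, 1.0000
Σ (Xₖ−Xₖ₋₁)(Yₖ+Yₖ₋₁) = (1/10)(0.0020+0.0000) + (1/10)(0.0060+0.0020) + (1/10)(0.0150+0.0060) + (1/10)(0.0490+0.0150) + (1/10)(0.1000+0.0490) + (1/10)(0.1790+0.1000) + (1/10)(0.3290+0.1790) + (1/10)(0.5450+0.3290) + (1/10)(0.7720+0.5450) + (1/10)(1.0000+0.7720)
  = 0.0002 + 0.0008 + 0.0021 + 0.0064 + 0.0149 + 0.0279 + 0.0508 + 0.0874 + 0.1317 + 0.1772 = 0.4994
G = 1 − 0.4994 = 0.5006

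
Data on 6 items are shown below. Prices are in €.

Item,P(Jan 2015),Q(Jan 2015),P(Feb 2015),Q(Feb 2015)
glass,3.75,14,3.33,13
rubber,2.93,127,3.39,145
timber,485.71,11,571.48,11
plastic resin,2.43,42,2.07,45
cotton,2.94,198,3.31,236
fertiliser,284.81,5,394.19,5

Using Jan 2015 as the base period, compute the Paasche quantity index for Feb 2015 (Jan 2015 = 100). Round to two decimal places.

Paasche quantity index uses current-period prices as weights.
ΣP(Feb 2015)·Q(Feb 2015) = 3.33×13 + 3.39×145 + 571.48×11 + 2.07×45 + 3.31×236 + 394.19×5 = 43.29 + 491.55 + 6286.28 + 93.15 + 781.16 + 1970.95 = 9666.38
ΣP(Feb 2015)·Q(Jan 2015) = 3.33×14 + 3.39×127 + 571.48×11 + 2.07×42 + 3.31×198 + 394.19×5 = 46.62 + 430.53 + 6286.28 + 86.94 + 655.38 + 1970.95 = 9476.7
Index = 9666.38 / 9476.7 × 100 = 102.0015

102.00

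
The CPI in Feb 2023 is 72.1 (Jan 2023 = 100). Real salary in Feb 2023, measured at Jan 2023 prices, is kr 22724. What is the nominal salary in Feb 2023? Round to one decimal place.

Nominal = Real × (Index/100) = 22724 × (72.1/100)
        = 22724 × 0.721 = 16384.0040

16384.0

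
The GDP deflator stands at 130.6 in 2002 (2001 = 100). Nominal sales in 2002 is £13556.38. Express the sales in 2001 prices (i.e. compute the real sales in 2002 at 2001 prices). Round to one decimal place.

10380.1

Real = Nominal ÷ (Index/100) = 13556.38 ÷ (130.6/100)
     = 13556.38 ÷ 1.306 = 10380.0766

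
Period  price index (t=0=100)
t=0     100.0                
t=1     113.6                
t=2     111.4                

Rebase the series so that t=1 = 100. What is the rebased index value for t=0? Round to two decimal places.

Rebased(t=0) = 100.0 / 113.6 × 100 = 88.0282

88.03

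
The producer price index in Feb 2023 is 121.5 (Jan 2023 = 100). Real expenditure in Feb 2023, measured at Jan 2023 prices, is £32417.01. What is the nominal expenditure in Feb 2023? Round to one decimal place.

Nominal = Real × (Index/100) = 32417.01 × (121.5/100)
        = 32417.01 × 1.215 = 39386.6672

39386.7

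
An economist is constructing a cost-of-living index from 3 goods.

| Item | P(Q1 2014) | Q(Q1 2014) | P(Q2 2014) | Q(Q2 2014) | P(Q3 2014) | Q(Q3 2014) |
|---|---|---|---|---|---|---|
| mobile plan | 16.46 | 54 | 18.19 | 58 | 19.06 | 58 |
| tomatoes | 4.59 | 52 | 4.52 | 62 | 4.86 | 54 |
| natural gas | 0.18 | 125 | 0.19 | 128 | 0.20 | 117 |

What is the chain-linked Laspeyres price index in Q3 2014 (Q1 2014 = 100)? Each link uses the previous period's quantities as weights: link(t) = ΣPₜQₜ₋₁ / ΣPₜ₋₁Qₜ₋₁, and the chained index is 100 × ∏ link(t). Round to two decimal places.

113.70

Link Q1 2014→Q2 2014:
ΣP(Q2 2014)Q(Q1 2014) = 18.19×54 + 4.52×52 + 0.19×125 = 982.26 + 235.04 + 23.75 = 1241.05
ΣP(Q1 2014)Q(Q1 2014) = 16.46×54 + 4.59×52 + 0.18×125 = 888.84 + 238.68 + 22.5 = 1150.02
link = 1241.05/1150.02 = 1.079155
Link Q2 2014→Q3 2014:
ΣP(Q3 2014)Q(Q2 2014) = 19.06×58 + 4.86×62 + 0.20×128 = 1105.48 + 301.32 + 25.6 = 1432.4
ΣP(Q2 2014)Q(Q2 2014) = 18.19×58 + 4.52×62 + 0.19×128 = 1055.02 + 280.24 + 24.32 = 1359.58
link = 1432.4/1359.58 = 1.053561
Chained index = 100 × 1.079155 × 1.053561 = 113.6955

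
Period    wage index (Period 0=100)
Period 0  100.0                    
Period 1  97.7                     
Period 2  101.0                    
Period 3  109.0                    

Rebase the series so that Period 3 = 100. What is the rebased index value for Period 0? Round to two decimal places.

Rebased(Period 0) = 100.0 / 109.0 × 100 = 91.7431

91.74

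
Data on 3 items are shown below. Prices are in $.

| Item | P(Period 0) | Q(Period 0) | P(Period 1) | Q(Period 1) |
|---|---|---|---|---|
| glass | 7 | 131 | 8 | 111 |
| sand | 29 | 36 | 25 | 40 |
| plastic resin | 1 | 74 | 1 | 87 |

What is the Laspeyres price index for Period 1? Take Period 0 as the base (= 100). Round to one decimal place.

99.4

Laspeyres price index uses base-period quantities as weights.
ΣP(Period 1)·Q(Period 0) = 8×131 + 25×36 + 1×74 = 1048 + 900 + 74 = 2022
ΣP(Period 0)·Q(Period 0) = 7×131 + 29×36 + 1×74 = 917 + 1044 + 74 = 2035
Index = 2022 / 2035 × 100 = 99.3612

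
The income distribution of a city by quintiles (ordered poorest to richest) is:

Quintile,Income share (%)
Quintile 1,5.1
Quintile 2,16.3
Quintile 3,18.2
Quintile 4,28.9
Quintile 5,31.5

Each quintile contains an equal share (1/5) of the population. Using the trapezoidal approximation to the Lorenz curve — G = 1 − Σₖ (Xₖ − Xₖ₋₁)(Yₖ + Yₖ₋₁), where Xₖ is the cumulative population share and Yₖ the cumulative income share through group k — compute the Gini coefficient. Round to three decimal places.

0.262

Cumulative income shares Yₖ: 0.0510, 0.2140, 0.3960, 0.6850, 1.0000
Σ (Xₖ−Xₖ₋₁)(Yₖ+Yₖ₋₁) = (1/5)(0.0510+0.0000) + (1/5)(0.2140+0.0510) + (1/5)(0.3960+0.2140) + (1/5)(0.6850+0.3960) + (1/5)(1.0000+0.6850)
  = 0.0102 + 0.0530 + 0.1220 + 0.2162 + 0.3370 = 0.7384
G = 1 − 0.7384 = 0.2616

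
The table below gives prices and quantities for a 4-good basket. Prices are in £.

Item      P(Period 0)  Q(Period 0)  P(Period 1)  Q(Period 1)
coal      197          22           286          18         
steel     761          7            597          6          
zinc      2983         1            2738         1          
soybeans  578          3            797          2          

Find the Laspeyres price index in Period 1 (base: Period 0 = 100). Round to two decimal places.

108.50

Laspeyres price index uses base-period quantities as weights.
ΣP(Period 1)·Q(Period 0) = 286×22 + 597×7 + 2738×1 + 797×3 = 6292 + 4179 + 2738 + 2391 = 15600
ΣP(Period 0)·Q(Period 0) = 197×22 + 761×7 + 2983×1 + 578×3 = 4334 + 5327 + 2983 + 1734 = 14378
Index = 15600 / 14378 × 100 = 108.4991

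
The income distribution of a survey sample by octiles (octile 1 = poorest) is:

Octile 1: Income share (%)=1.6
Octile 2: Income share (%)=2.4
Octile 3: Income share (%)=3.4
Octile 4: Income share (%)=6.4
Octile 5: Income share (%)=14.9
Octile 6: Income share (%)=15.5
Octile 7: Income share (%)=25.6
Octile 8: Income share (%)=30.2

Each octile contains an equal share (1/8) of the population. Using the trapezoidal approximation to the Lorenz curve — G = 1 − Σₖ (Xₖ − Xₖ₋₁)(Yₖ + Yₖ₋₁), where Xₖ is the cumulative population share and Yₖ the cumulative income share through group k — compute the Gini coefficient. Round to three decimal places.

0.451

Cumulative income shares Yₖ: 0.0160, 0.0400, 0.0740, 0.1380, 0.2870, 0.4420, 0.6980, 1.0000
Σ (Xₖ−Xₖ₋₁)(Yₖ+Yₖ₋₁) = (1/8)(0.0160+0.0000) + (1/8)(0.0400+0.0160) + (1/8)(0.0740+0.0400) + (1/8)(0.1380+0.0740) + (1/8)(0.2870+0.1380) + (1/8)(0.4420+0.2870) + (1/8)(0.6980+0.4420) + (1/8)(1.0000+0.6980)
  = 0.0020 + 0.0070 + 0.0143 + 0.0265 + 0.0531 + 0.0911 + 0.1425 + 0.2122 = 0.5488
G = 1 − 0.5488 = 0.4512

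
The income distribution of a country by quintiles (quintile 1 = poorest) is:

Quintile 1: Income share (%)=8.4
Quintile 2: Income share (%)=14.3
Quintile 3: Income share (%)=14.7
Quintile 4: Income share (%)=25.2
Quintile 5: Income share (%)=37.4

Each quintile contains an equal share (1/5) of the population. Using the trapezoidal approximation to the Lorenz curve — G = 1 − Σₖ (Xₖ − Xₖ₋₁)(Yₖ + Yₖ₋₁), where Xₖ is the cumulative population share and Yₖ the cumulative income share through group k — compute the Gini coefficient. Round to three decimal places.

0.276

Cumulative income shares Yₖ: 0.0840, 0.2270, 0.3740, 0.6260, 1.0000
Σ (Xₖ−Xₖ₋₁)(Yₖ+Yₖ₋₁) = (1/5)(0.0840+0.0000) + (1/5)(0.2270+0.0840) + (1/5)(0.3740+0.2270) + (1/5)(0.6260+0.3740) + (1/5)(1.0000+0.6260)
  = 0.0168 + 0.0622 + 0.1202 + 0.2000 + 0.3252 = 0.7244
G = 1 − 0.7244 = 0.2756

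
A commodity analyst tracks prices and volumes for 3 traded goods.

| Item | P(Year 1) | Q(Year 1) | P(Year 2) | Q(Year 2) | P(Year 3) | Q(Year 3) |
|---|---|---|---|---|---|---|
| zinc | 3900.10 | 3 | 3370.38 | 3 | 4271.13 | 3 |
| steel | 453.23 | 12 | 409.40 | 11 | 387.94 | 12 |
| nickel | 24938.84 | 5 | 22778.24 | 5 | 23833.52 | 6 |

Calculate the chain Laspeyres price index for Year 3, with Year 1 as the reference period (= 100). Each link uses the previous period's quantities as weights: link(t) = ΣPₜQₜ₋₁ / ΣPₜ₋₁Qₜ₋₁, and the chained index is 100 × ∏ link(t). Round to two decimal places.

Link Year 1→Year 2:
ΣP(Year 2)Q(Year 1) = 3370.38×3 + 409.40×12 + 22778.24×5 = 10111.14 + 4912.8 + 113891.2 = 128915.14
ΣP(Year 1)Q(Year 1) = 3900.10×3 + 453.23×12 + 24938.84×5 = 11700.3 + 5438.76 + 124694.2 = 141833.26
link = 128915.14/141833.26 = 0.908920
Link Year 2→Year 3:
ΣP(Year 3)Q(Year 2) = 4271.13×3 + 387.94×11 + 23833.52×5 = 12813.39 + 4267.34 + 119167.6 = 136248.33
ΣP(Year 2)Q(Year 2) = 3370.38×3 + 409.40×11 + 22778.24×5 = 10111.14 + 4503.4 + 113891.2 = 128505.74
link = 136248.33/128505.74 = 1.060251
Chained index = 100 × 0.908920 × 1.060251 = 96.3684

96.37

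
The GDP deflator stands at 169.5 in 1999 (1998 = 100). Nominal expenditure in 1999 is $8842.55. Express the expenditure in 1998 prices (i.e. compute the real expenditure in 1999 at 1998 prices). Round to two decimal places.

Real = Nominal ÷ (Index/100) = 8842.55 ÷ (169.5/100)
     = 8842.55 ÷ 1.695 = 5216.8437

5216.84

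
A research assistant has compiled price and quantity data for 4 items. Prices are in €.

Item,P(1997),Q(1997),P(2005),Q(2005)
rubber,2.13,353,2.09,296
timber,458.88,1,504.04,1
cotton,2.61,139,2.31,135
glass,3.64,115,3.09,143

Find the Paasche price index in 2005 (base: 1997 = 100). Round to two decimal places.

Paasche price index uses current-period quantities as weights.
ΣP(2005)·Q(2005) = 2.09×296 + 504.04×1 + 2.31×135 + 3.09×143 = 618.64 + 504.04 + 311.85 + 441.87 = 1876.4
ΣP(1997)·Q(2005) = 2.13×296 + 458.88×1 + 2.61×135 + 3.64×143 = 630.48 + 458.88 + 352.35 + 520.52 = 1962.23
Index = 1876.4 / 1962.23 × 100 = 95.6259

95.63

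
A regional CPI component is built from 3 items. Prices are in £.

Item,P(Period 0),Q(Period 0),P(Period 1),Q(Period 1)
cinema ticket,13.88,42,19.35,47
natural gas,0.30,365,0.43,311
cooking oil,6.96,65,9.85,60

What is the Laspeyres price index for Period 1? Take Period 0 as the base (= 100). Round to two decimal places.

140.62

Laspeyres price index uses base-period quantities as weights.
ΣP(Period 1)·Q(Period 0) = 19.35×42 + 0.43×365 + 9.85×65 = 812.7 + 156.95 + 640.25 = 1609.9
ΣP(Period 0)·Q(Period 0) = 13.88×42 + 0.30×365 + 6.96×65 = 582.96 + 109.5 + 452.4 = 1144.86
Index = 1609.9 / 1144.86 × 100 = 140.6198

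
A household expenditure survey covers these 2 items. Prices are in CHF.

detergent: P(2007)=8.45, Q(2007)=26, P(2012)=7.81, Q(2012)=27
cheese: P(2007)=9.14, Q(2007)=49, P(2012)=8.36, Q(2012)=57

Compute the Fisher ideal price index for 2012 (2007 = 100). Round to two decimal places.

91.77

Laspeyres component (base-period weights):
ΣP(2012)Q(2007) = 7.81×26 + 8.36×49 = 203.06 + 409.64 = 612.7
ΣP(2007)Q(2007) = 8.45×26 + 9.14×49 = 219.7 + 447.86 = 667.56
L = 612.7 / 667.56 × 100 = 91.7820
Paasche component (current-period weights):
ΣP(2012)Q(2012) = 7.81×27 + 8.36×57 = 210.87 + 476.52 = 687.39
ΣP(2007)Q(2012) = 8.45×27 + 9.14×57 = 228.15 + 520.98 = 749.13
P = 687.39 / 749.13 × 100 = 91.7584
Fisher = √(L × P) = √(91.7820 × 91.7584) = 91.7702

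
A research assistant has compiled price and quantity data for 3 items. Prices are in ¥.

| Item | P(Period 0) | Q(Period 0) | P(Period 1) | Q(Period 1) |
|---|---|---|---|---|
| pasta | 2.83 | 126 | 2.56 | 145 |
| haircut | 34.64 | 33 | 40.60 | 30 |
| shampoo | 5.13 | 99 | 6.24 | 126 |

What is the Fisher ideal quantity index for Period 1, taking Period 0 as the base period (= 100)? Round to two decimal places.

Laspeyres component (base-period weights):
ΣP(Period 0)Q(Period 1) = 2.83×145 + 34.64×30 + 5.13×126 = 410.35 + 1039.2 + 646.38 = 2095.93
ΣP(Period 0)Q(Period 0) = 2.83×126 + 34.64×33 + 5.13×99 = 356.58 + 1143.12 + 507.87 = 2007.57
L = 2095.93 / 2007.57 × 100 = 104.4013
Paasche component (current-period weights):
ΣP(Period 1)Q(Period 1) = 2.56×145 + 40.60×30 + 6.24×126 = 371.2 + 1218 + 786.24 = 2375.44
ΣP(Period 1)Q(Period 0) = 2.56×126 + 40.60×33 + 6.24×99 = 322.56 + 1339.8 + 617.76 = 2280.12
P = 2375.44 / 2280.12 × 100 = 104.1805
Fisher = √(L × P) = √(104.4013 × 104.1805) = 104.2909

104.29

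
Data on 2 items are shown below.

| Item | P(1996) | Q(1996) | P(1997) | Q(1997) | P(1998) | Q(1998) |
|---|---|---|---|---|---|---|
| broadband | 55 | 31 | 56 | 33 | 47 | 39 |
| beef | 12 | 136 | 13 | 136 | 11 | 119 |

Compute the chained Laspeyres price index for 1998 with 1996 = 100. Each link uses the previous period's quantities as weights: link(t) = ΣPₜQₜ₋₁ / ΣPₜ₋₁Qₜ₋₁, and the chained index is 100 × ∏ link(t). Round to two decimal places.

88.48

Link 1996→1997:
ΣP(1997)Q(1996) = 56×31 + 13×136 = 1736 + 1768 = 3504
ΣP(1996)Q(1996) = 55×31 + 12×136 = 1705 + 1632 = 3337
link = 3504/3337 = 1.050045
Link 1997→1998:
ΣP(1998)Q(1997) = 47×33 + 11×136 = 1551 + 1496 = 3047
ΣP(1997)Q(1997) = 56×33 + 13×136 = 1848 + 1768 = 3616
link = 3047/3616 = 0.842644
Chained index = 100 × 1.050045 × 0.842644 = 88.4814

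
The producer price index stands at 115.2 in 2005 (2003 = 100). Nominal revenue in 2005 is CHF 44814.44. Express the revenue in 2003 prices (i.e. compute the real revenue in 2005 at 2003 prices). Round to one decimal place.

Real = Nominal ÷ (Index/100) = 44814.44 ÷ (115.2/100)
     = 44814.44 ÷ 1.152 = 38901.4236

38901.4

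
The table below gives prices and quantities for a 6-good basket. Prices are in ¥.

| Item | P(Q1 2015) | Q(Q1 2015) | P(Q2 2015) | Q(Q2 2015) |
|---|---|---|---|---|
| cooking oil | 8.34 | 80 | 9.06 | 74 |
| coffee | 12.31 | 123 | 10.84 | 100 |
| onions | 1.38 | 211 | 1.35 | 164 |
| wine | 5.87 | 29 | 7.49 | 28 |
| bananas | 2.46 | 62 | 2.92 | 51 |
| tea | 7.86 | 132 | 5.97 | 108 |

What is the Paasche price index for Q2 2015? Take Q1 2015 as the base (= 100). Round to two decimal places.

92.72

Paasche price index uses current-period quantities as weights.
ΣP(Q2 2015)·Q(Q2 2015) = 9.06×74 + 10.84×100 + 1.35×164 + 7.49×28 + 2.92×51 + 5.97×108 = 670.44 + 1084 + 221.4 + 209.72 + 148.92 + 644.76 = 2979.24
ΣP(Q1 2015)·Q(Q2 2015) = 8.34×74 + 12.31×100 + 1.38×164 + 5.87×28 + 2.46×51 + 7.86×108 = 617.16 + 1231 + 226.32 + 164.36 + 125.46 + 848.88 = 3213.18
Index = 2979.24 / 3213.18 × 100 = 92.7194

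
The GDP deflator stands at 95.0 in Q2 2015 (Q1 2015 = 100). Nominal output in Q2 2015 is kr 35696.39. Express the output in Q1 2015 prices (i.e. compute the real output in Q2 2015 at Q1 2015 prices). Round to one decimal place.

Real = Nominal ÷ (Index/100) = 35696.39 ÷ (95.0/100)
     = 35696.39 ÷ 0.950 = 37575.1474

37575.1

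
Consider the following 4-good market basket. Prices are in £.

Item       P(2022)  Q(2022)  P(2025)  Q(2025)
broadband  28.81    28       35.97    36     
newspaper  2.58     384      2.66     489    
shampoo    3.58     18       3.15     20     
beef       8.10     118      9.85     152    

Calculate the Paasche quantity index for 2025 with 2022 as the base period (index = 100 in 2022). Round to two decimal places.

Paasche quantity index uses current-period prices as weights.
ΣP(2025)·Q(2025) = 35.97×36 + 2.66×489 + 3.15×20 + 9.85×152 = 1294.92 + 1300.74 + 63 + 1497.2 = 4155.86
ΣP(2025)·Q(2022) = 35.97×28 + 2.66×384 + 3.15×18 + 9.85×118 = 1007.16 + 1021.44 + 56.7 + 1162.3 = 3247.6
Index = 4155.86 / 3247.6 × 100 = 127.9671

127.97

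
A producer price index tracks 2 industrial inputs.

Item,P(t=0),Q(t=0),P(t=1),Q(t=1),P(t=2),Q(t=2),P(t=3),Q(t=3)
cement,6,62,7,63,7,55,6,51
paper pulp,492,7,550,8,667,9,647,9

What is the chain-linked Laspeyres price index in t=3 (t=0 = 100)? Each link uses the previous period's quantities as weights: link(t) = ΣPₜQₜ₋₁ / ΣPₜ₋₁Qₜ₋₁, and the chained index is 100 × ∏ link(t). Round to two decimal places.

Link t=0→t=1:
ΣP(t=1)Q(t=0) = 7×62 + 550×7 = 434 + 3850 = 4284
ΣP(t=0)Q(t=0) = 6×62 + 492×7 = 372 + 3444 = 3816
link = 4284/3816 = 1.122642
Link t=1→t=2:
ΣP(t=2)Q(t=1) = 7×63 + 667×8 = 441 + 5336 = 5777
ΣP(t=1)Q(t=1) = 7×63 + 550×8 = 441 + 4400 = 4841
link = 5777/4841 = 1.193348
Link t=2→t=3:
ΣP(t=3)Q(t=2) = 6×55 + 647×9 = 330 + 5823 = 6153
ΣP(t=2)Q(t=2) = 7×55 + 667×9 = 385 + 6003 = 6388
link = 6153/6388 = 0.963212
Chained index = 100 × 1.122642 × 1.193348 × 0.963212 = 129.0418

129.04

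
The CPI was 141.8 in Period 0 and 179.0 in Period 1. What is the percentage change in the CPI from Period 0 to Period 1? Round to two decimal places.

26.23%

Change = (179.0 − 141.8) / 141.8 × 100
       = 37.2 / 141.8 × 100 = 26.2341%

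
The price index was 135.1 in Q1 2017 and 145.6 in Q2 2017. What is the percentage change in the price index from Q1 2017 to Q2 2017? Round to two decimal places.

Change = (145.6 − 135.1) / 135.1 × 100
       = 10.5 / 135.1 × 100 = 7.7720%

7.77%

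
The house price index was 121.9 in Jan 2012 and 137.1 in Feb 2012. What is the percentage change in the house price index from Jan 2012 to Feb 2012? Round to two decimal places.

12.47%

Change = (137.1 − 121.9) / 121.9 × 100
       = 15.2 / 121.9 × 100 = 12.4692%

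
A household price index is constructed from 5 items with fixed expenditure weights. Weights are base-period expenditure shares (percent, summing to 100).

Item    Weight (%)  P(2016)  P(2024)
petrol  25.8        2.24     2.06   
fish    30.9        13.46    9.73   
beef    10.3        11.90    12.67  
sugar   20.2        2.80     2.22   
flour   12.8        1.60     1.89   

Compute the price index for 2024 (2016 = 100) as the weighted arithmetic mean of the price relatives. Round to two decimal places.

88.17

petrol: 25.8 × (2.06/2.24) = 25.8 × 0.919643 = 23.7268
fish: 30.9 × (9.73/13.46) = 30.9 × 0.722883 = 22.3371
beef: 10.3 × (12.67/11.90) = 10.3 × 1.064706 = 10.9665
sugar: 20.2 × (2.22/2.80) = 20.2 × 0.792857 = 16.0157
flour: 12.8 × (1.89/1.60) = 12.8 × 1.181250 = 15.1200
Index = Σ wᵢ·(p₁ᵢ/p₀ᵢ) = 23.7268 + 22.3371 + 10.9665 + 16.0157 + 15.1200 = 88.1660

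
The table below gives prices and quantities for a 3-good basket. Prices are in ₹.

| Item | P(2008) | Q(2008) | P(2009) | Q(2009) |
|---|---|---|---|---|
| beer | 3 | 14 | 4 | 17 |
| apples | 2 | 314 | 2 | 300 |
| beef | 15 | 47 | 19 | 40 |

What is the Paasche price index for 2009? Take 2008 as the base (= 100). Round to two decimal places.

114.15

Paasche price index uses current-period quantities as weights.
ΣP(2009)·Q(2009) = 4×17 + 2×300 + 19×40 = 68 + 600 + 760 = 1428
ΣP(2008)·Q(2009) = 3×17 + 2×300 + 15×40 = 51 + 600 + 600 = 1251
Index = 1428 / 1251 × 100 = 114.1487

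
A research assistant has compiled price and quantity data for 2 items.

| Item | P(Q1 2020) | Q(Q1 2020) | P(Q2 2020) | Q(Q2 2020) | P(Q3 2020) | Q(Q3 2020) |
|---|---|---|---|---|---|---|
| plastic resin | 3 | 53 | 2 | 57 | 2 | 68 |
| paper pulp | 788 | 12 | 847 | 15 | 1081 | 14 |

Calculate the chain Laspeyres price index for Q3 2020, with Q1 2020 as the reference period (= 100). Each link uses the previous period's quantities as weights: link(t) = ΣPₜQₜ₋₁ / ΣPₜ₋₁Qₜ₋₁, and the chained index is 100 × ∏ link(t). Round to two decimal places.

136.06

Link Q1 2020→Q2 2020:
ΣP(Q2 2020)Q(Q1 2020) = 2×53 + 847×12 = 106 + 10164 = 10270
ΣP(Q1 2020)Q(Q1 2020) = 3×53 + 788×12 = 159 + 9456 = 9615
link = 10270/9615 = 1.068123
Link Q2 2020→Q3 2020:
ΣP(Q3 2020)Q(Q2 2020) = 2×57 + 1081×15 = 114 + 16215 = 16329
ΣP(Q2 2020)Q(Q2 2020) = 2×57 + 847×15 = 114 + 12705 = 12819
link = 16329/12819 = 1.273812
Chained index = 100 × 1.068123 × 1.273812 = 136.0588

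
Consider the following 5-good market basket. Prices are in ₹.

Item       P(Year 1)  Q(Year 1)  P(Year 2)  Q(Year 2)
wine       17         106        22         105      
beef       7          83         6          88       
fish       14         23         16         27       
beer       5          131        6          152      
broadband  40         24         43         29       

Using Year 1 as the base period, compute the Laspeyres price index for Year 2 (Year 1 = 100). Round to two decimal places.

116.11

Laspeyres price index uses base-period quantities as weights.
ΣP(Year 2)·Q(Year 1) = 22×106 + 6×83 + 16×23 + 6×131 + 43×24 = 2332 + 498 + 368 + 786 + 1032 = 5016
ΣP(Year 1)·Q(Year 1) = 17×106 + 7×83 + 14×23 + 5×131 + 40×24 = 1802 + 581 + 322 + 655 + 960 = 4320
Index = 5016 / 4320 × 100 = 116.1111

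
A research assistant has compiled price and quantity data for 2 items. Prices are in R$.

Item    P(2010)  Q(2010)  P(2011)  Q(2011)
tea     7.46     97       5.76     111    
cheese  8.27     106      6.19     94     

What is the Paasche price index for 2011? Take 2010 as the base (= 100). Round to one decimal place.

76.1

Paasche price index uses current-period quantities as weights.
ΣP(2011)·Q(2011) = 5.76×111 + 6.19×94 = 639.36 + 581.86 = 1221.22
ΣP(2010)·Q(2011) = 7.46×111 + 8.27×94 = 828.06 + 777.38 = 1605.44
Index = 1221.22 / 1605.44 × 100 = 76.0676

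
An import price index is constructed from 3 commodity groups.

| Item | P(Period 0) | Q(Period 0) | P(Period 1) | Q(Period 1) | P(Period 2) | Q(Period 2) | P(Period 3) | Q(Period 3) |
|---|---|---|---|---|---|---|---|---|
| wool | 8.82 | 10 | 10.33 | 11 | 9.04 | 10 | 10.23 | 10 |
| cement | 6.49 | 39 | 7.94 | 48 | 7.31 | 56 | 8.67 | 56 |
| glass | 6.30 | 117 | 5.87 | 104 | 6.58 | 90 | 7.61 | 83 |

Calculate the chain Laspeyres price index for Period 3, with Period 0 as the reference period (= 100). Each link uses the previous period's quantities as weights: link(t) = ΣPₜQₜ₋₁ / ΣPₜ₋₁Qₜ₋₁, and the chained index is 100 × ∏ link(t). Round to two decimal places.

122.02

Link Period 0→Period 1:
ΣP(Period 1)Q(Period 0) = 10.33×10 + 7.94×39 + 5.87×117 = 103.3 + 309.66 + 686.79 = 1099.75
ΣP(Period 0)Q(Period 0) = 8.82×10 + 6.49×39 + 6.30×117 = 88.2 + 253.11 + 737.1 = 1078.41
link = 1099.75/1078.41 = 1.019788
Link Period 1→Period 2:
ΣP(Period 2)Q(Period 1) = 9.04×11 + 7.31×48 + 6.58×104 = 99.44 + 350.88 + 684.32 = 1134.64
ΣP(Period 1)Q(Period 1) = 10.33×11 + 7.94×48 + 5.87×104 = 113.63 + 381.12 + 610.48 = 1105.23
link = 1134.64/1105.23 = 1.026610
Link Period 2→Period 3:
ΣP(Period 3)Q(Period 2) = 10.23×10 + 8.67×56 + 7.61×90 = 102.3 + 485.52 + 684.9 = 1272.72
ΣP(Period 2)Q(Period 2) = 9.04×10 + 7.31×56 + 6.58×90 = 90.4 + 409.36 + 592.2 = 1091.96
link = 1272.72/1091.96 = 1.165537
Chained index = 100 × 1.019788 × 1.026610 × 1.165537 = 122.0230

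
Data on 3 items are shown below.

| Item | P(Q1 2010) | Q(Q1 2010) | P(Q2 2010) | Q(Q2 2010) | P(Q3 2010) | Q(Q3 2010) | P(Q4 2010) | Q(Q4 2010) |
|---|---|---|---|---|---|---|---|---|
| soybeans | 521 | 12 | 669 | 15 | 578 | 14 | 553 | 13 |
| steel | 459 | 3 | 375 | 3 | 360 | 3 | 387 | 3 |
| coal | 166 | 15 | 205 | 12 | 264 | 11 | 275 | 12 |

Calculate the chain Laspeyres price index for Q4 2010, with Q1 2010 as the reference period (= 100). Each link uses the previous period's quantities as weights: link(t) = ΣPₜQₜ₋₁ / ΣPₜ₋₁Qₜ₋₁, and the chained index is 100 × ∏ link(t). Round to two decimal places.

113.21

Link Q1 2010→Q2 2010:
ΣP(Q2 2010)Q(Q1 2010) = 669×12 + 375×3 + 205×15 = 8028 + 1125 + 3075 = 12228
ΣP(Q1 2010)Q(Q1 2010) = 521×12 + 459×3 + 166×15 = 6252 + 1377 + 2490 = 10119
link = 12228/10119 = 1.208420
Link Q2 2010→Q3 2010:
ΣP(Q3 2010)Q(Q2 2010) = 578×15 + 360×3 + 264×12 = 8670 + 1080 + 3168 = 12918
ΣP(Q2 2010)Q(Q2 2010) = 669×15 + 375×3 + 205×12 = 10035 + 1125 + 2460 = 13620
link = 12918/13620 = 0.948458
Link Q3 2010→Q4 2010:
ΣP(Q4 2010)Q(Q3 2010) = 553×14 + 387×3 + 275×11 = 7742 + 1161 + 3025 = 11928
ΣP(Q3 2010)Q(Q3 2010) = 578×14 + 360×3 + 264×11 = 8092 + 1080 + 2904 = 12076
link = 11928/12076 = 0.987744
Chained index = 100 × 1.208420 × 0.948458 × 0.987744 = 113.2089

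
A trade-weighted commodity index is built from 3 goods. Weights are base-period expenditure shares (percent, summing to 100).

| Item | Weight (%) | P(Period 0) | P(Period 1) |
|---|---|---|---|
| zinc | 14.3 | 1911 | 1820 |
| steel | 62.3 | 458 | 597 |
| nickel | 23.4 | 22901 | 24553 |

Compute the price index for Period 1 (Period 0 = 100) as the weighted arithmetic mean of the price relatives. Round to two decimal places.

119.91

zinc: 14.3 × (1820/1911) = 14.3 × 0.952381 = 13.6190
steel: 62.3 × (597/458) = 62.3 × 1.303493 = 81.2076
nickel: 23.4 × (24553/22901) = 23.4 × 1.072137 = 25.0880
Index = Σ wᵢ·(p₁ᵢ/p₀ᵢ) = 13.6190 + 81.2076 + 25.0880 = 119.9147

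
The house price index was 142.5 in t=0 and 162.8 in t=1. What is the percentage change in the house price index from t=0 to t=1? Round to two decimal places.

14.25%

Change = (162.8 − 142.5) / 142.5 × 100
       = 20.3 / 142.5 × 100 = 14.2456%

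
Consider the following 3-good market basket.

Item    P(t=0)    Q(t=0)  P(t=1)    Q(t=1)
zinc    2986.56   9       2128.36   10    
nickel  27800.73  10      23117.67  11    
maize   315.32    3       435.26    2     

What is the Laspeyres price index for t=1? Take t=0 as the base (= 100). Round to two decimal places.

Laspeyres price index uses base-period quantities as weights.
ΣP(t=1)·Q(t=0) = 2128.36×9 + 23117.67×10 + 435.26×3 = 19155.24 + 231176.7 + 1305.78 = 251637.72
ΣP(t=0)·Q(t=0) = 2986.56×9 + 27800.73×10 + 315.32×3 = 26879.04 + 278007.3 + 945.96 = 305832.3
Index = 251637.72 / 305832.3 × 100 = 82.2796

82.28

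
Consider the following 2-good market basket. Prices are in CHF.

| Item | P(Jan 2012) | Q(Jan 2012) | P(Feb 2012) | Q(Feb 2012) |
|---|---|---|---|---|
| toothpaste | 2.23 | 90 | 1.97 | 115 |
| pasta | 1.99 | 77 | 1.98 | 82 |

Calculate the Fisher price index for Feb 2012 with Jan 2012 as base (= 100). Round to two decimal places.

Laspeyres component (base-period weights):
ΣP(Feb 2012)Q(Jan 2012) = 1.97×90 + 1.98×77 = 177.3 + 152.46 = 329.76
ΣP(Jan 2012)Q(Jan 2012) = 2.23×90 + 1.99×77 = 200.7 + 153.23 = 353.93
L = 329.76 / 353.93 × 100 = 93.1710
Paasche component (current-period weights):
ΣP(Feb 2012)Q(Feb 2012) = 1.97×115 + 1.98×82 = 226.55 + 162.36 = 388.91
ΣP(Jan 2012)Q(Feb 2012) = 2.23×115 + 1.99×82 = 256.45 + 163.18 = 419.63
P = 388.91 / 419.63 × 100 = 92.6793
Fisher = √(L × P) = √(93.1710 × 92.6793) = 92.9248

92.92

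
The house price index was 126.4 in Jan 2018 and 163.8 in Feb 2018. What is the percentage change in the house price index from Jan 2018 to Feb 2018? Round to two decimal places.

Change = (163.8 − 126.4) / 126.4 × 100
       = 37.4 / 126.4 × 100 = 29.5886%

29.59%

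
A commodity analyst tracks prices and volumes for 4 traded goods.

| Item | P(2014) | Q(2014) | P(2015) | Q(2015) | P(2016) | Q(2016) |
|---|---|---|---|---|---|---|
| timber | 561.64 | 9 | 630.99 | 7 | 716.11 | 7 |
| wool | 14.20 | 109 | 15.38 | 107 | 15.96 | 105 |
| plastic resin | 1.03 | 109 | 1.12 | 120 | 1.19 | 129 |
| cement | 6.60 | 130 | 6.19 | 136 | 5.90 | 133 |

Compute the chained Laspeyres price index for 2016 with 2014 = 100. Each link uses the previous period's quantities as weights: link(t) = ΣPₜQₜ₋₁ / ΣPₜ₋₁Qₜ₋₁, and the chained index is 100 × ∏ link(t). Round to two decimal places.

119.11

Link 2014→2015:
ΣP(2015)Q(2014) = 630.99×9 + 15.38×109 + 1.12×109 + 6.19×130 = 5678.91 + 1676.42 + 122.08 + 804.7 = 8282.11
ΣP(2014)Q(2014) = 561.64×9 + 14.20×109 + 1.03×109 + 6.60×130 = 5054.76 + 1547.8 + 112.27 + 858 = 7572.83
link = 8282.11/7572.83 = 1.093661
Link 2015→2016:
ΣP(2016)Q(2015) = 716.11×7 + 15.96×107 + 1.19×120 + 5.90×136 = 5012.77 + 1707.72 + 142.8 + 802.4 = 7665.69
ΣP(2015)Q(2015) = 630.99×7 + 15.38×107 + 1.12×120 + 6.19×136 = 4416.93 + 1645.66 + 134.4 + 841.84 = 7038.83
link = 7665.69/7038.83 = 1.089057
Chained index = 100 × 1.093661 × 1.089057 = 119.1060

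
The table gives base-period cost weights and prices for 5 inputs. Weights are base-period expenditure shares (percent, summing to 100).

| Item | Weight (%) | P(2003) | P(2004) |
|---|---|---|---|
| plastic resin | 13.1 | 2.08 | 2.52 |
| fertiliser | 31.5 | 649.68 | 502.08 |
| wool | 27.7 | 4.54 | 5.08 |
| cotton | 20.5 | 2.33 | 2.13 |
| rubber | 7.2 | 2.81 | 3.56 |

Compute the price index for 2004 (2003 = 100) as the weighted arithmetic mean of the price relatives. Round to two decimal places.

plastic resin: 13.1 × (2.52/2.08) = 13.1 × 1.211538 = 15.8712
fertiliser: 31.5 × (502.08/649.68) = 31.5 × 0.772811 = 24.3436
wool: 27.7 × (5.08/4.54) = 27.7 × 1.118943 = 30.9947
cotton: 20.5 × (2.13/2.33) = 20.5 × 0.914163 = 18.7403
rubber: 7.2 × (3.56/2.81) = 7.2 × 1.266904 = 9.1217
Index = Σ wᵢ·(p₁ᵢ/p₀ᵢ) = 15.8712 + 24.3436 + 30.9947 + 18.7403 + 9.1217 = 99.0715

99.07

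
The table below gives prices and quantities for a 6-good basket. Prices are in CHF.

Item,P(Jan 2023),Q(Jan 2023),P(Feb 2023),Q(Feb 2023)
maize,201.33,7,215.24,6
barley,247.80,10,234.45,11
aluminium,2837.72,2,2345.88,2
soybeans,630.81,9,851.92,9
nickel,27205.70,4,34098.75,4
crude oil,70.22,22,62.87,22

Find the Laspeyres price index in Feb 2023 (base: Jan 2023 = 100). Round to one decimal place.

Laspeyres price index uses base-period quantities as weights.
ΣP(Feb 2023)·Q(Jan 2023) = 215.24×7 + 234.45×10 + 2345.88×2 + 851.92×9 + 34098.75×4 + 62.87×22 = 1506.68 + 2344.5 + 4691.76 + 7667.28 + 136395 + 1383.14 = 153988.36
ΣP(Jan 2023)·Q(Jan 2023) = 201.33×7 + 247.80×10 + 2837.72×2 + 630.81×9 + 27205.70×4 + 70.22×22 = 1409.31 + 2478 + 5675.44 + 5677.29 + 108822.8 + 1544.84 = 125607.68
Index = 153988.36 / 125607.68 × 100 = 122.5947

122.6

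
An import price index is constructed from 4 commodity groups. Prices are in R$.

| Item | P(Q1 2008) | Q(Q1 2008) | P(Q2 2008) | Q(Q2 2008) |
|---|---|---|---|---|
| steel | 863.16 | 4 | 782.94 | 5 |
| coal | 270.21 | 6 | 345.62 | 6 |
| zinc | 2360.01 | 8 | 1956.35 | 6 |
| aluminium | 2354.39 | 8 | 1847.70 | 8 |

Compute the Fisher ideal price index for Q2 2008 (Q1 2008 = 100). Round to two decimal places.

Laspeyres component (base-period weights):
ΣP(Q2 2008)Q(Q1 2008) = 782.94×4 + 345.62×6 + 1956.35×8 + 1847.70×8 = 3131.76 + 2073.72 + 15650.8 + 14781.6 = 35637.88
ΣP(Q1 2008)Q(Q1 2008) = 863.16×4 + 270.21×6 + 2360.01×8 + 2354.39×8 = 3452.64 + 1621.26 + 18880.08 + 18835.12 = 42789.1
L = 35637.88 / 42789.1 × 100 = 83.2873
Paasche component (current-period weights):
ΣP(Q2 2008)Q(Q2 2008) = 782.94×5 + 345.62×6 + 1956.35×6 + 1847.70×8 = 3914.7 + 2073.72 + 11738.1 + 14781.6 = 32508.12
ΣP(Q1 2008)Q(Q2 2008) = 863.16×5 + 270.21×6 + 2360.01×6 + 2354.39×8 = 4315.8 + 1621.26 + 14160.06 + 18835.12 = 38932.24
P = 32508.12 / 38932.24 × 100 = 83.4992
Fisher = √(L × P) = √(83.2873 × 83.4992) = 83.3932

83.39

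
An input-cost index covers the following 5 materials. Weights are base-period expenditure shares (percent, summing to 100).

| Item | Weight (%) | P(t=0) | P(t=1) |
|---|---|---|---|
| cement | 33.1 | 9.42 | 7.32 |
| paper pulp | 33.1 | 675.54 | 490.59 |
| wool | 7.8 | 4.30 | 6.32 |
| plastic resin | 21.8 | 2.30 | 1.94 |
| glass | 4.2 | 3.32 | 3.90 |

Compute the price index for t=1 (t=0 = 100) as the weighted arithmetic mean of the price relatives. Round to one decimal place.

84.5

cement: 33.1 × (7.32/9.42) = 33.1 × 0.777070 = 25.7210
paper pulp: 33.1 × (490.59/675.54) = 33.1 × 0.726219 = 24.0378
wool: 7.8 × (6.32/4.30) = 7.8 × 1.469767 = 11.4642
plastic resin: 21.8 × (1.94/2.30) = 21.8 × 0.843478 = 18.3878
glass: 4.2 × (3.90/3.32) = 4.2 × 1.174699 = 4.9337
Index = Σ wᵢ·(p₁ᵢ/p₀ᵢ) = 25.7210 + 24.0378 + 11.4642 + 18.3878 + 4.9337 = 84.5446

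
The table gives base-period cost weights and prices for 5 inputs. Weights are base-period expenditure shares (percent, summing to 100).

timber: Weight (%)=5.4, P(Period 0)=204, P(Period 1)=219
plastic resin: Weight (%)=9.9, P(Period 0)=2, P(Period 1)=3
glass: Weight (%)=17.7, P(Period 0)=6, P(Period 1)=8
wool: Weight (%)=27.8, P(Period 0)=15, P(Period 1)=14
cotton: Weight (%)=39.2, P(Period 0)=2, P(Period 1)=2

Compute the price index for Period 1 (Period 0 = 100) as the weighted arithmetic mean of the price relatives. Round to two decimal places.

timber: 5.4 × (219/204) = 5.4 × 1.073529 = 5.7971
plastic resin: 9.9 × (3/2) = 9.9 × 1.500000 = 14.8500
glass: 17.7 × (8/6) = 17.7 × 1.333333 = 23.6000
wool: 27.8 × (14/15) = 27.8 × 0.933333 = 25.9467
cotton: 39.2 × (2/2) = 39.2 × 1.000000 = 39.2000
Index = Σ wᵢ·(p₁ᵢ/p₀ᵢ) = 5.7971 + 14.8500 + 23.6000 + 25.9467 + 39.2000 = 109.3937

109.39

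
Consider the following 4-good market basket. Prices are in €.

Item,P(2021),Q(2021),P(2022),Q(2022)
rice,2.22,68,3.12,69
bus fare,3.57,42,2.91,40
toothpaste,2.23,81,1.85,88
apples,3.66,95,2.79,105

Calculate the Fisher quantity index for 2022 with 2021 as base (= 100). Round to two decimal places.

105.40

Laspeyres component (base-period weights):
ΣP(2021)Q(2022) = 2.22×69 + 3.57×40 + 2.23×88 + 3.66×105 = 153.18 + 142.8 + 196.24 + 384.3 = 876.52
ΣP(2021)Q(2021) = 2.22×68 + 3.57×42 + 2.23×81 + 3.66×95 = 150.96 + 149.94 + 180.63 + 347.7 = 829.23
L = 876.52 / 829.23 × 100 = 105.7029
Paasche component (current-period weights):
ΣP(2022)Q(2022) = 3.12×69 + 2.91×40 + 1.85×88 + 2.79×105 = 215.28 + 116.4 + 162.8 + 292.95 = 787.43
ΣP(2022)Q(2021) = 3.12×68 + 2.91×42 + 1.85×81 + 2.79×95 = 212.16 + 122.22 + 149.85 + 265.05 = 749.28
P = 787.43 / 749.28 × 100 = 105.0916
Fisher = √(L × P) = √(105.7029 × 105.0916) = 105.3968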